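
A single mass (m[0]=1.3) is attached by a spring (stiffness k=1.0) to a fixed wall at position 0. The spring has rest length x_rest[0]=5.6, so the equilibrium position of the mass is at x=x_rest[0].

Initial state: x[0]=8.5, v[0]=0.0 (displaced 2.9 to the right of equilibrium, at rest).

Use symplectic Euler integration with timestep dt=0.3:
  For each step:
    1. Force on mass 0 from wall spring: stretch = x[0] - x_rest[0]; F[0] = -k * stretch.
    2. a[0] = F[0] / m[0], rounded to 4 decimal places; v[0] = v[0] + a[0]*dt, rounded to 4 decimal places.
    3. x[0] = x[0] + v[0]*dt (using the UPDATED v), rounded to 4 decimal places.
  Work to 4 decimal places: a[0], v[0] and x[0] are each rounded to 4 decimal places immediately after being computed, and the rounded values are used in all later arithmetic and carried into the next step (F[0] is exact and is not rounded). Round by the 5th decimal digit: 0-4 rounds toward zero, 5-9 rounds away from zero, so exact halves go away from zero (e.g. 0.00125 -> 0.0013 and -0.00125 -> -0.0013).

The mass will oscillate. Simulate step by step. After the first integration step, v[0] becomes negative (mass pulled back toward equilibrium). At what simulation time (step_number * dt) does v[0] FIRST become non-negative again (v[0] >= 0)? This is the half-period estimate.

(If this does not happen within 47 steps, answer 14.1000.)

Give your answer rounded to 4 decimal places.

Answer: 3.6000

Derivation:
Step 0: x=[8.5000] v=[0.0000]
Step 1: x=[8.2992] v=[-0.6692]
Step 2: x=[7.9116] v=[-1.2921]
Step 3: x=[7.3639] v=[-1.8256]
Step 4: x=[6.6941] v=[-2.2326]
Step 5: x=[5.9486] v=[-2.4851]
Step 6: x=[5.1789] v=[-2.5656]
Step 7: x=[4.4384] v=[-2.4684]
Step 8: x=[3.7783] v=[-2.2004]
Step 9: x=[3.2443] v=[-1.7800]
Step 10: x=[2.8734] v=[-1.2364]
Step 11: x=[2.6912] v=[-0.6072]
Step 12: x=[2.7104] v=[0.0641]
First v>=0 after going negative at step 12, time=3.6000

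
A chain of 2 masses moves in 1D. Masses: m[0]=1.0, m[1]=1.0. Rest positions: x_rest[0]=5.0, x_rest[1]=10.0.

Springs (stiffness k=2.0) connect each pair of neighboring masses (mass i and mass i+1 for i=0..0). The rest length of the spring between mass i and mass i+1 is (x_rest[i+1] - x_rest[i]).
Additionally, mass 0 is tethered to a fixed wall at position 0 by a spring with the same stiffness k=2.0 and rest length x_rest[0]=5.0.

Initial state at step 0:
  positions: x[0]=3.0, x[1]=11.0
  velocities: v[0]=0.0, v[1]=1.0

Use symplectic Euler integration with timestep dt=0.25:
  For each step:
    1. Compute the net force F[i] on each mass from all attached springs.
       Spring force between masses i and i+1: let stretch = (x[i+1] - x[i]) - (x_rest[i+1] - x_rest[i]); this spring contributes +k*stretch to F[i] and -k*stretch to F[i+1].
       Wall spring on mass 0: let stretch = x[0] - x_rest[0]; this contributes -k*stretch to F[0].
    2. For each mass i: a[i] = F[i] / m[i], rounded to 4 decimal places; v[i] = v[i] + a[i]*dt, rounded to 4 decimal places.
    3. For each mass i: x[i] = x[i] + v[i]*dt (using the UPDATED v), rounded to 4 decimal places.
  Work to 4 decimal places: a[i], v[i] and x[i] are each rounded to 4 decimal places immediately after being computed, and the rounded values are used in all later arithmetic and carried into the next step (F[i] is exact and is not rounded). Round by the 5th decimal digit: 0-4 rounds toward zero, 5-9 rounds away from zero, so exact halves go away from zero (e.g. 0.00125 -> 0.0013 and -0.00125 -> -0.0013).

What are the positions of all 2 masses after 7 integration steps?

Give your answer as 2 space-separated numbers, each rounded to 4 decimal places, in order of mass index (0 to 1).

Answer: 6.3827 10.3125

Derivation:
Step 0: x=[3.0000 11.0000] v=[0.0000 1.0000]
Step 1: x=[3.6250 10.8750] v=[2.5000 -0.5000]
Step 2: x=[4.7031 10.4688] v=[4.3125 -1.6250]
Step 3: x=[5.9141 9.9668] v=[4.8438 -2.0079]
Step 4: x=[6.8924 9.5832] v=[3.9131 -1.5343]
Step 5: x=[7.3455 9.4883] v=[1.8123 -0.3797]
Step 6: x=[7.1482 9.7505] v=[-0.7891 1.0489]
Step 7: x=[6.3827 10.3125] v=[-3.0621 2.2478]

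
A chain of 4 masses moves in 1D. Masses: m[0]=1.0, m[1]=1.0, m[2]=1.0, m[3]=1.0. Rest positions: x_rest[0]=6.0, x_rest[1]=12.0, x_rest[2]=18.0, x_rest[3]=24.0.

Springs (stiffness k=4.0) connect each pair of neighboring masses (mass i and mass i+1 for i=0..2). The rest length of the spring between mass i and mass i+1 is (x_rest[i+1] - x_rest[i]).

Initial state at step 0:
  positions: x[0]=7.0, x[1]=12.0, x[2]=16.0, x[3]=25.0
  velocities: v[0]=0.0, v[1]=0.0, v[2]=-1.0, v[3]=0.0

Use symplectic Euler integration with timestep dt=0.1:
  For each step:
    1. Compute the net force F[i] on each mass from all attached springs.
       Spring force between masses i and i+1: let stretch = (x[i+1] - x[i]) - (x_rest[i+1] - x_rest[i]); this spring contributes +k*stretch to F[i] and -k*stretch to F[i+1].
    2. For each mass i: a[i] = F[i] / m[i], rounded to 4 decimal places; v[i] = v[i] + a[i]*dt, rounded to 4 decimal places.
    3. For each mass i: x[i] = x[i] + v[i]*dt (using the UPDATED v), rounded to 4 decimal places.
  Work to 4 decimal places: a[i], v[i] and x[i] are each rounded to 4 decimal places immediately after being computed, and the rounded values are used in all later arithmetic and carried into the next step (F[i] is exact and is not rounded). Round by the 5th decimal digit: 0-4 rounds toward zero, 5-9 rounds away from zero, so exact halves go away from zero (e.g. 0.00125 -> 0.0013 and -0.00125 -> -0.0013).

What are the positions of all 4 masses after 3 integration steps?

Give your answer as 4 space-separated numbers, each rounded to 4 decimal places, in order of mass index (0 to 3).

Step 0: x=[7.0000 12.0000 16.0000 25.0000] v=[0.0000 0.0000 -1.0000 0.0000]
Step 1: x=[6.9600 11.9600 16.1000 24.8800] v=[-0.4000 -0.4000 1.0000 -1.2000]
Step 2: x=[6.8800 11.8856 16.3856 24.6488] v=[-0.8000 -0.7440 2.8560 -2.3120]
Step 3: x=[6.7602 11.7910 16.8217 24.3271] v=[-1.1978 -0.9462 4.3613 -3.2173]

Answer: 6.7602 11.7910 16.8217 24.3271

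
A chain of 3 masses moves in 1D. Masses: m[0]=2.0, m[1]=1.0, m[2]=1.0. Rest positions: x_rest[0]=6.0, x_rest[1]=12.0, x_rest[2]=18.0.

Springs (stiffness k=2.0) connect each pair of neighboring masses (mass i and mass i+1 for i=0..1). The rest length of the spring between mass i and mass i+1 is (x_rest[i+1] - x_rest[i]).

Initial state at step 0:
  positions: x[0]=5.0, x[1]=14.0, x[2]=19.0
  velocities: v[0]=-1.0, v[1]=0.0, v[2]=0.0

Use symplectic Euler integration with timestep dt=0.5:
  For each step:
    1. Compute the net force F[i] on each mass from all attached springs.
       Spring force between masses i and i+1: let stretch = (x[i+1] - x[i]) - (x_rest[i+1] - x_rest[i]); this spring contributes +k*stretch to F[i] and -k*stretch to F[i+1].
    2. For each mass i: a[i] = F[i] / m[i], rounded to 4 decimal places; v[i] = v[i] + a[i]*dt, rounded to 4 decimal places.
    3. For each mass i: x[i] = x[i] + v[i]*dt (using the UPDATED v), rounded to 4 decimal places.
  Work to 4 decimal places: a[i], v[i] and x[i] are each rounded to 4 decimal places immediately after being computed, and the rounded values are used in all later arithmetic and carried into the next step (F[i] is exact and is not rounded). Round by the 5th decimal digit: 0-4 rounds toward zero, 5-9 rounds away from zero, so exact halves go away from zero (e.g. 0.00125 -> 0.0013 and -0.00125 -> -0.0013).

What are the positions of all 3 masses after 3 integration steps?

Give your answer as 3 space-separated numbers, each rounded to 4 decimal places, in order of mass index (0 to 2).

Step 0: x=[5.0000 14.0000 19.0000] v=[-1.0000 0.0000 0.0000]
Step 1: x=[5.2500 12.0000 19.5000] v=[0.5000 -4.0000 1.0000]
Step 2: x=[5.6875 10.3750 19.2500] v=[0.8750 -3.2500 -0.5000]
Step 3: x=[5.7969 10.8438 17.5625] v=[0.2188 0.9375 -3.3750]

Answer: 5.7969 10.8438 17.5625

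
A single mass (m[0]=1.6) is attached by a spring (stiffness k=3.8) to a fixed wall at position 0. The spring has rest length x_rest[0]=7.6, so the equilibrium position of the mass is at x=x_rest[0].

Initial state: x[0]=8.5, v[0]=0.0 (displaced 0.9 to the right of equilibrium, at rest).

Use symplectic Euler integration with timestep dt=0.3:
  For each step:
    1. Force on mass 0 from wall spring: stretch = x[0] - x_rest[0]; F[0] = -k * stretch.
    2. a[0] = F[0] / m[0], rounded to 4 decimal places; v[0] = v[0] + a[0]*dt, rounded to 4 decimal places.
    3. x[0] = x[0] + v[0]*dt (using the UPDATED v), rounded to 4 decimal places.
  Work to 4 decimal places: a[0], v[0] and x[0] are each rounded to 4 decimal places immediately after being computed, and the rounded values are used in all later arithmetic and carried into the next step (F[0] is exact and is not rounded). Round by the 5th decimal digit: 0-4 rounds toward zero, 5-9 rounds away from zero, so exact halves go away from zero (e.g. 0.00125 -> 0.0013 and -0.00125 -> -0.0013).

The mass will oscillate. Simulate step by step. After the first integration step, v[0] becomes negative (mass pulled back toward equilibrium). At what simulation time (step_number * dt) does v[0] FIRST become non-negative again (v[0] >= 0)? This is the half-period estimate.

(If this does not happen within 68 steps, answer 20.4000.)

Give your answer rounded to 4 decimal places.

Answer: 2.1000

Derivation:
Step 0: x=[8.5000] v=[0.0000]
Step 1: x=[8.3076] v=[-0.6413]
Step 2: x=[7.9640] v=[-1.1455]
Step 3: x=[7.5425] v=[-1.4049]
Step 4: x=[7.1333] v=[-1.3639]
Step 5: x=[6.8239] v=[-1.0314]
Step 6: x=[6.6804] v=[-0.4784]
Step 7: x=[6.7334] v=[0.1768]
First v>=0 after going negative at step 7, time=2.1000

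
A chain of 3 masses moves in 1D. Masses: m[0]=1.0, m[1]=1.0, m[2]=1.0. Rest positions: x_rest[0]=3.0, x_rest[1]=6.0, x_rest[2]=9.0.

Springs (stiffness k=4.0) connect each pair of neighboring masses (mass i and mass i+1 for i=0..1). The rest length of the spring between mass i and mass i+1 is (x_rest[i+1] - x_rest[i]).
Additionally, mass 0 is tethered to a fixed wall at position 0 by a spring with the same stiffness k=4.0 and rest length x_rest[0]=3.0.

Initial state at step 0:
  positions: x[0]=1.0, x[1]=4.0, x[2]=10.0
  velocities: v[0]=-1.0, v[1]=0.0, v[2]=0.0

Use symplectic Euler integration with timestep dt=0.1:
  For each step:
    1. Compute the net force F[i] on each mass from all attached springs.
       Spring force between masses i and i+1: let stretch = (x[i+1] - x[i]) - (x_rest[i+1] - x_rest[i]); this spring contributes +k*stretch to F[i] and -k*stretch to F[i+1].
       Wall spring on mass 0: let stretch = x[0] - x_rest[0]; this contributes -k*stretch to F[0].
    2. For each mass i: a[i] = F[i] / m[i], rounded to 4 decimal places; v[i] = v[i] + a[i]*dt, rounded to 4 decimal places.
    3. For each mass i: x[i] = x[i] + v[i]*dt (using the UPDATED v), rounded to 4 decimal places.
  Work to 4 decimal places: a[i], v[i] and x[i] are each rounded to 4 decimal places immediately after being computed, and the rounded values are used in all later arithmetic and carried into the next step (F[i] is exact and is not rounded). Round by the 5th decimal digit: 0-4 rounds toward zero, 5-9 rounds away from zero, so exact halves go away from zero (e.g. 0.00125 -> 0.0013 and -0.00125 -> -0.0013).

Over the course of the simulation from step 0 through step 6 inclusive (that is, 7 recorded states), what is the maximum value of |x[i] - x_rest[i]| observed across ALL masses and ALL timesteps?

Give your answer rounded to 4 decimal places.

Step 0: x=[1.0000 4.0000 10.0000] v=[-1.0000 0.0000 0.0000]
Step 1: x=[0.9800 4.1200 9.8800] v=[-0.2000 1.2000 -1.2000]
Step 2: x=[1.0464 4.3448 9.6496] v=[0.6640 2.2480 -2.3040]
Step 3: x=[1.2029 4.6499 9.3270] v=[1.5648 3.0506 -3.2259]
Step 4: x=[1.4491 5.0042 8.9373] v=[2.4624 3.5426 -3.8967]
Step 5: x=[1.7796 5.3736 8.5103] v=[3.3048 3.6938 -4.2699]
Step 6: x=[2.1827 5.7247 8.0778] v=[4.0306 3.5109 -4.3246]
Max displacement = 2.0200

Answer: 2.0200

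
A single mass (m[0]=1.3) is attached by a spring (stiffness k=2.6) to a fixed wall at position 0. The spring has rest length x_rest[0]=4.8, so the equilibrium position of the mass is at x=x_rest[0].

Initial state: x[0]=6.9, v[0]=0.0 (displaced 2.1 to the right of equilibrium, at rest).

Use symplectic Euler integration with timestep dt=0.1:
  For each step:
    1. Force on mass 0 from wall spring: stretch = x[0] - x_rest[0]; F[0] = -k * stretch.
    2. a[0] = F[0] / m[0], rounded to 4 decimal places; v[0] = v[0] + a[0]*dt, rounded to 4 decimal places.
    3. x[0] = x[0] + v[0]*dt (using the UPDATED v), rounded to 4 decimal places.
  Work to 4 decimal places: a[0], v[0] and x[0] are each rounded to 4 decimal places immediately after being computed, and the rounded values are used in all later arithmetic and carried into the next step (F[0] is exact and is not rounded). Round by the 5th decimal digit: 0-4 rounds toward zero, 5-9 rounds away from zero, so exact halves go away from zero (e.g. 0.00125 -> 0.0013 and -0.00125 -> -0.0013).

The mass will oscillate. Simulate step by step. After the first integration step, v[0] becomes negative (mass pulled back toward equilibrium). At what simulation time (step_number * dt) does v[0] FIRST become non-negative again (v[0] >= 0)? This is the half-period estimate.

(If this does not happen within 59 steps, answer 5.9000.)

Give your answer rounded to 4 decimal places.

Step 0: x=[6.9000] v=[0.0000]
Step 1: x=[6.8580] v=[-0.4200]
Step 2: x=[6.7748] v=[-0.8316]
Step 3: x=[6.6521] v=[-1.2266]
Step 4: x=[6.4924] v=[-1.5970]
Step 5: x=[6.2989] v=[-1.9355]
Step 6: x=[6.0754] v=[-2.2353]
Step 7: x=[5.8264] v=[-2.4904]
Step 8: x=[5.5568] v=[-2.6957]
Step 9: x=[5.2721] v=[-2.8471]
Step 10: x=[4.9780] v=[-2.9415]
Step 11: x=[4.6803] v=[-2.9771]
Step 12: x=[4.3850] v=[-2.9532]
Step 13: x=[4.0980] v=[-2.8702]
Step 14: x=[3.8250] v=[-2.7298]
Step 15: x=[3.5715] v=[-2.5348]
Step 16: x=[3.3426] v=[-2.2891]
Step 17: x=[3.1428] v=[-1.9976]
Step 18: x=[2.9762] v=[-1.6662]
Step 19: x=[2.8461] v=[-1.3014]
Step 20: x=[2.7550] v=[-0.9106]
Step 21: x=[2.7048] v=[-0.5016]
Step 22: x=[2.6965] v=[-0.0826]
Step 23: x=[2.7303] v=[0.3381]
First v>=0 after going negative at step 23, time=2.3000

Answer: 2.3000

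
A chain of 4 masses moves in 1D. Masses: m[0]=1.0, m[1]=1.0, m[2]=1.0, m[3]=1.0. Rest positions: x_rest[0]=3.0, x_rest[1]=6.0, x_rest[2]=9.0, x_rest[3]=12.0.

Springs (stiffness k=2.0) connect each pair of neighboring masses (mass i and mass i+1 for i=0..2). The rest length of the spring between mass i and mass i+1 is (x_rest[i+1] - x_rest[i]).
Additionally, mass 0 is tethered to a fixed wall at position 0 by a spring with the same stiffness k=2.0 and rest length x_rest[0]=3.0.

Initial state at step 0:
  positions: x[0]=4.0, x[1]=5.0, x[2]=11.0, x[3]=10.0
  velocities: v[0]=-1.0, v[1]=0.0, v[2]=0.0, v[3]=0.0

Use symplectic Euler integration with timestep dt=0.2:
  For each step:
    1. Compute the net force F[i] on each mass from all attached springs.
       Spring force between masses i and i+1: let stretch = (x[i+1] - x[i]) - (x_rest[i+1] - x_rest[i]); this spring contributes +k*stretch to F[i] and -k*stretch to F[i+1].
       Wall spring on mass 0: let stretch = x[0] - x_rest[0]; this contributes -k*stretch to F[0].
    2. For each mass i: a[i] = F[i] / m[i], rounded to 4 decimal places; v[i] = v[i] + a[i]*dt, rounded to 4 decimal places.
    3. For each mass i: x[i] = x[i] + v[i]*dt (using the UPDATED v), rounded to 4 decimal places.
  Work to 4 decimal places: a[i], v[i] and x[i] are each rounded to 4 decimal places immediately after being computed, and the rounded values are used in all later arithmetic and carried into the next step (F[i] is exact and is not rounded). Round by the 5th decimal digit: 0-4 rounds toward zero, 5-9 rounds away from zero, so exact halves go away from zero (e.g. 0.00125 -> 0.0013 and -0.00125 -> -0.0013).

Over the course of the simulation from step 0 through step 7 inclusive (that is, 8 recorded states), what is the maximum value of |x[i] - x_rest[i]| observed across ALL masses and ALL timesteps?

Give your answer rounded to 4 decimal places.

Step 0: x=[4.0000 5.0000 11.0000 10.0000] v=[-1.0000 0.0000 0.0000 0.0000]
Step 1: x=[3.5600 5.4000 10.4400 10.3200] v=[-2.2000 2.0000 -2.8000 1.6000]
Step 2: x=[2.9824 6.0560 9.4672 10.8896] v=[-2.8880 3.2800 -4.8640 2.8480]
Step 3: x=[2.4121 6.7390 8.3353 11.5854] v=[-2.8515 3.4150 -5.6595 3.4790]
Step 4: x=[1.9950 7.2036 7.3357 12.2612] v=[-2.0856 2.3228 -4.9980 3.3790]
Step 5: x=[1.8350 7.2620 6.7196 12.7830] v=[-0.8002 0.2922 -3.0806 2.6088]
Step 6: x=[1.9623 6.8429 6.6319 13.0597] v=[0.6366 -2.0956 -0.4383 1.3834]
Step 7: x=[2.3231 6.0165 7.0753 13.0622] v=[1.8039 -4.1322 2.2172 0.0123]
Max displacement = 2.3681

Answer: 2.3681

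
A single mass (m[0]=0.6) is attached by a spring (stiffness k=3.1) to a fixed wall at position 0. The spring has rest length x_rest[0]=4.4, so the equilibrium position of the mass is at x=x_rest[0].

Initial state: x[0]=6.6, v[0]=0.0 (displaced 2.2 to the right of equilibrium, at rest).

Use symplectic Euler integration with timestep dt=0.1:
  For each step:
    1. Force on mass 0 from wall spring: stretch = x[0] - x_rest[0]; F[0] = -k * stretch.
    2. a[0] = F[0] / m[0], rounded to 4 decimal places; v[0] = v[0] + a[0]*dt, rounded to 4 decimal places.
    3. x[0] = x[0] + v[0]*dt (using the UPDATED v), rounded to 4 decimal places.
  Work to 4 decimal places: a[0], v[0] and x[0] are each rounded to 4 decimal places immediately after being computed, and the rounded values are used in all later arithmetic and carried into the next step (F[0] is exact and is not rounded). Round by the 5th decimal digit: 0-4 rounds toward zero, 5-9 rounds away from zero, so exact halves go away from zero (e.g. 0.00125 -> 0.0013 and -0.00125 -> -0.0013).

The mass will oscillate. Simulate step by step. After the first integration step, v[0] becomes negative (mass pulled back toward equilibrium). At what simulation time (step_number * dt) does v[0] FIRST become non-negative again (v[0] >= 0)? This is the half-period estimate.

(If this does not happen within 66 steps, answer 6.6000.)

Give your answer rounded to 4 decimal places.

Step 0: x=[6.6000] v=[0.0000]
Step 1: x=[6.4863] v=[-1.1367]
Step 2: x=[6.2648] v=[-2.2146]
Step 3: x=[5.9470] v=[-3.1781]
Step 4: x=[5.5493] v=[-3.9774]
Step 5: x=[5.0922] v=[-4.5712]
Step 6: x=[4.5993] v=[-4.9288]
Step 7: x=[4.0961] v=[-5.0318]
Step 8: x=[3.6086] v=[-4.8748]
Step 9: x=[3.1620] v=[-4.4659]
Step 10: x=[2.7794] v=[-3.8263]
Step 11: x=[2.4805] v=[-2.9890]
Step 12: x=[2.2808] v=[-1.9973]
Step 13: x=[2.1906] v=[-0.9024]
Step 14: x=[2.2145] v=[0.2391]
First v>=0 after going negative at step 14, time=1.4000

Answer: 1.4000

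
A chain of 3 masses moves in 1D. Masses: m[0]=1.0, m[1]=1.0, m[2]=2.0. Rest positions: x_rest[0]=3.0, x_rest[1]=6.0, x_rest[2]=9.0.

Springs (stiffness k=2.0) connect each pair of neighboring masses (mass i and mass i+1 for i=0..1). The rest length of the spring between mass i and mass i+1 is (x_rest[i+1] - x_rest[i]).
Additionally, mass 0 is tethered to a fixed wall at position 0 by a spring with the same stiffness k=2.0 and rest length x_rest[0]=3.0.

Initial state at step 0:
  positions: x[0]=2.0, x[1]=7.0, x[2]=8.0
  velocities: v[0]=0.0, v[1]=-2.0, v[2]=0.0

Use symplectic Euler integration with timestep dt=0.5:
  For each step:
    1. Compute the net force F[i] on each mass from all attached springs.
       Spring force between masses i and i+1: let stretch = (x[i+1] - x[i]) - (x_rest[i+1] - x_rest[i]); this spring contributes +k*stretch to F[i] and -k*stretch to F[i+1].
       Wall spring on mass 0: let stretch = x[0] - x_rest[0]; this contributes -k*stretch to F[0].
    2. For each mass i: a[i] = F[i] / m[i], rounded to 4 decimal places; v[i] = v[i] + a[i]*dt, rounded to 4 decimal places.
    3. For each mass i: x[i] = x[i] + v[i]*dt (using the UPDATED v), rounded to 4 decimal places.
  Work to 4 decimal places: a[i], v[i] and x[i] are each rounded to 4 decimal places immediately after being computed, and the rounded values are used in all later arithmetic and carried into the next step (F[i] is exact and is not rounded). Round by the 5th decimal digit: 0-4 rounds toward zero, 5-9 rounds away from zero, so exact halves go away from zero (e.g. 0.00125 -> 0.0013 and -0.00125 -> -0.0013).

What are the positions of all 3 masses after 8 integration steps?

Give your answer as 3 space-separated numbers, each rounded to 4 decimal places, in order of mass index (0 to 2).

Answer: 1.8236 6.7798 8.0488

Derivation:
Step 0: x=[2.0000 7.0000 8.0000] v=[0.0000 -2.0000 0.0000]
Step 1: x=[3.5000 4.0000 8.5000] v=[3.0000 -6.0000 1.0000]
Step 2: x=[3.5000 3.0000 8.6250] v=[0.0000 -2.0000 0.2500]
Step 3: x=[1.5000 5.0625 8.0938] v=[-4.0000 4.1250 -1.0625]
Step 4: x=[0.5313 6.8594 7.5547] v=[-1.9375 3.5938 -1.0782]
Step 5: x=[2.4610 5.8399 7.5918] v=[3.8593 -2.0390 0.0742]
Step 6: x=[4.8496 4.0069 7.9410] v=[4.7772 -3.6660 0.6983]
Step 7: x=[4.3921 4.5623 8.0567] v=[-0.9151 1.1108 0.2313]
Step 8: x=[1.8236 6.7798 8.0488] v=[-5.1370 4.4350 -0.0159]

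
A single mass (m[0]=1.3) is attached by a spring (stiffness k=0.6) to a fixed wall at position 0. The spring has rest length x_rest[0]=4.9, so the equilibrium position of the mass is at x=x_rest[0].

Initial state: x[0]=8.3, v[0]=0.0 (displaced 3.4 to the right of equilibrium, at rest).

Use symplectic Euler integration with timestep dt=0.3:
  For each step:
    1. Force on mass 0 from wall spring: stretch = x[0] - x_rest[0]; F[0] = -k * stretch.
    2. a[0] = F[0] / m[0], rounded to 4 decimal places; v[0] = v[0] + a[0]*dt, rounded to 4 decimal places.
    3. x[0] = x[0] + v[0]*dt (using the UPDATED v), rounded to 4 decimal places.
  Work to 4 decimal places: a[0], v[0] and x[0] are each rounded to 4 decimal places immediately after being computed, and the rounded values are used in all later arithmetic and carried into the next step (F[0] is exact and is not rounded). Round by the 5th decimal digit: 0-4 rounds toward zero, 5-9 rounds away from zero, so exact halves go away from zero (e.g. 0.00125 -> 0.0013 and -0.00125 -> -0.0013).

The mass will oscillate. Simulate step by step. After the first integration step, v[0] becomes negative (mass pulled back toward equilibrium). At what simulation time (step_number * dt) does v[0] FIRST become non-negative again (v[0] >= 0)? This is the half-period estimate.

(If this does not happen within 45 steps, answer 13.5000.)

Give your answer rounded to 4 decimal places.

Answer: 4.8000

Derivation:
Step 0: x=[8.3000] v=[0.0000]
Step 1: x=[8.1588] v=[-0.4708]
Step 2: x=[7.8822] v=[-0.9220]
Step 3: x=[7.4817] v=[-1.3349]
Step 4: x=[6.9740] v=[-1.6924]
Step 5: x=[6.3801] v=[-1.9796]
Step 6: x=[5.7248] v=[-2.1845]
Step 7: x=[5.0352] v=[-2.2987]
Step 8: x=[4.3400] v=[-2.3174]
Step 9: x=[3.6680] v=[-2.2399]
Step 10: x=[3.0472] v=[-2.0693]
Step 11: x=[2.5034] v=[-1.8128]
Step 12: x=[2.0591] v=[-1.4810]
Step 13: x=[1.7328] v=[-1.0876]
Step 14: x=[1.5381] v=[-0.6491]
Step 15: x=[1.4830] v=[-0.1836]
Step 16: x=[1.5699] v=[0.2895]
First v>=0 after going negative at step 16, time=4.8000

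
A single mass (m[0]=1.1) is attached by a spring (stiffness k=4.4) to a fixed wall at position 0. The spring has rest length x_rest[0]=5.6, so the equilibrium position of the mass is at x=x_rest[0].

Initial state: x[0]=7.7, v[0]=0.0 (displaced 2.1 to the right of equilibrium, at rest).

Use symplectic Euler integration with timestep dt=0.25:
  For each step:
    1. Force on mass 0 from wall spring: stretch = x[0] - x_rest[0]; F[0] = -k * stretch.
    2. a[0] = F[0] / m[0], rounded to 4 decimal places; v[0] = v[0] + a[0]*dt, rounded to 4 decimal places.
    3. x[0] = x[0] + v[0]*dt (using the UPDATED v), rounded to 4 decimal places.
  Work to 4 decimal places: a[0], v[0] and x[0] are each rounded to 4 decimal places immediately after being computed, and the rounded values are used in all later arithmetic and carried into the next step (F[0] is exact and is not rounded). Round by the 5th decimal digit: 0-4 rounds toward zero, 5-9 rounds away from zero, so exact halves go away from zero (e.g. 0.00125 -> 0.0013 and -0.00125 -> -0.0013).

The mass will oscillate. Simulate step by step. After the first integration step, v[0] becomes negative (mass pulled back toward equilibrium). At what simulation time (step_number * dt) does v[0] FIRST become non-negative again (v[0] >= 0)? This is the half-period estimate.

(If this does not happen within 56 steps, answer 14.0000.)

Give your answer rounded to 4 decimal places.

Step 0: x=[7.7000] v=[0.0000]
Step 1: x=[7.1750] v=[-2.1000]
Step 2: x=[6.2563] v=[-3.6750]
Step 3: x=[5.1735] v=[-4.3313]
Step 4: x=[4.1973] v=[-3.9048]
Step 5: x=[3.5718] v=[-2.5021]
Step 6: x=[3.4533] v=[-0.4739]
Step 7: x=[3.8715] v=[1.6728]
First v>=0 after going negative at step 7, time=1.7500

Answer: 1.7500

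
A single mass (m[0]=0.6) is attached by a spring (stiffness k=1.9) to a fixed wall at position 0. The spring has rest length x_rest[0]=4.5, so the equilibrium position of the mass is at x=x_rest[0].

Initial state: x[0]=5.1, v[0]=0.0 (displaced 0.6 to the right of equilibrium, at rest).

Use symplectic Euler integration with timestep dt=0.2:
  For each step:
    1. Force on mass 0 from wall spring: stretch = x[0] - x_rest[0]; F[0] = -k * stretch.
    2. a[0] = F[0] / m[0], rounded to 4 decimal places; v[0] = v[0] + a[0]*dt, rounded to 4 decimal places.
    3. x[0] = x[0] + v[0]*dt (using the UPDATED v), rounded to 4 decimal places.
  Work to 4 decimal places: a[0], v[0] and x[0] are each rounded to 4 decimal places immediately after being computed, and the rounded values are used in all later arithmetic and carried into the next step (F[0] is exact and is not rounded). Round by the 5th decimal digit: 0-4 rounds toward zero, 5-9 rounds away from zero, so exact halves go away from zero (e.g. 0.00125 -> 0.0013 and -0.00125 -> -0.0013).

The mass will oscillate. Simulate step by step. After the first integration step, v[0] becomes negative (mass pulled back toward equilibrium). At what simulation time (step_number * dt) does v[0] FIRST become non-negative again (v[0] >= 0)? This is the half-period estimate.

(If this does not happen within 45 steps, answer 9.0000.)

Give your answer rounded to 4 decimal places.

Answer: 1.8000

Derivation:
Step 0: x=[5.1000] v=[0.0000]
Step 1: x=[5.0240] v=[-0.3800]
Step 2: x=[4.8816] v=[-0.7119]
Step 3: x=[4.6909] v=[-0.9536]
Step 4: x=[4.4760] v=[-1.0745]
Step 5: x=[4.2641] v=[-1.0593]
Step 6: x=[4.0821] v=[-0.9099]
Step 7: x=[3.9531] v=[-0.6452]
Step 8: x=[3.8933] v=[-0.2988]
Step 9: x=[3.9104] v=[0.0854]
First v>=0 after going negative at step 9, time=1.8000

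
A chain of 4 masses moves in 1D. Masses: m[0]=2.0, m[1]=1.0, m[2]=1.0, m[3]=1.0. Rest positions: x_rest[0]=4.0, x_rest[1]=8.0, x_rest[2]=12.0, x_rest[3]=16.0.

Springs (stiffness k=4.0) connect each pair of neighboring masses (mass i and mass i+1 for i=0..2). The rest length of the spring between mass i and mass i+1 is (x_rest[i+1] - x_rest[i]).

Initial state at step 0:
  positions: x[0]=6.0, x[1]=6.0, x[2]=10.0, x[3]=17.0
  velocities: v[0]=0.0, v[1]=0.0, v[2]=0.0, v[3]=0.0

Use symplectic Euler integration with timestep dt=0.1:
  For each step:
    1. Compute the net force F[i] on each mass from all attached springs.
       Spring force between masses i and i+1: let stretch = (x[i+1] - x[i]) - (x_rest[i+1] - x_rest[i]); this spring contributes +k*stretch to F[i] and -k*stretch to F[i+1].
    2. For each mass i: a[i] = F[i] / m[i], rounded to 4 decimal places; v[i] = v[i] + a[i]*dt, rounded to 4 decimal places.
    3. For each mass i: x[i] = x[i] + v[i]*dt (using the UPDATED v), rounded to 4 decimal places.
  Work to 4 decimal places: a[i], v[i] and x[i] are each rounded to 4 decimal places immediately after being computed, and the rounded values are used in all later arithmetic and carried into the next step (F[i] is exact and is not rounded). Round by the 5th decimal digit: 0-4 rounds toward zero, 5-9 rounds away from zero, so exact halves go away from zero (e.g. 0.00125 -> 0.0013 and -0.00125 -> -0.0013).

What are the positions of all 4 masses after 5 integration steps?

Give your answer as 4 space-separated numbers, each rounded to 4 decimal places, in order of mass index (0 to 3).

Step 0: x=[6.0000 6.0000 10.0000 17.0000] v=[0.0000 0.0000 0.0000 0.0000]
Step 1: x=[5.9200 6.1600 10.1200 16.8800] v=[-0.8000 1.6000 1.2000 -1.2000]
Step 2: x=[5.7648 6.4688 10.3520 16.6496] v=[-1.5520 3.0880 2.3200 -2.3040]
Step 3: x=[5.5437 6.9048 10.6806 16.3273] v=[-2.2112 4.3597 3.2858 -3.2230]
Step 4: x=[5.2698 7.4374 11.0840 15.9391] v=[-2.7390 5.3256 4.0342 -3.8817]
Step 5: x=[4.9593 8.0291 11.5358 15.5167] v=[-3.1055 5.9172 4.5176 -4.2237]

Answer: 4.9593 8.0291 11.5358 15.5167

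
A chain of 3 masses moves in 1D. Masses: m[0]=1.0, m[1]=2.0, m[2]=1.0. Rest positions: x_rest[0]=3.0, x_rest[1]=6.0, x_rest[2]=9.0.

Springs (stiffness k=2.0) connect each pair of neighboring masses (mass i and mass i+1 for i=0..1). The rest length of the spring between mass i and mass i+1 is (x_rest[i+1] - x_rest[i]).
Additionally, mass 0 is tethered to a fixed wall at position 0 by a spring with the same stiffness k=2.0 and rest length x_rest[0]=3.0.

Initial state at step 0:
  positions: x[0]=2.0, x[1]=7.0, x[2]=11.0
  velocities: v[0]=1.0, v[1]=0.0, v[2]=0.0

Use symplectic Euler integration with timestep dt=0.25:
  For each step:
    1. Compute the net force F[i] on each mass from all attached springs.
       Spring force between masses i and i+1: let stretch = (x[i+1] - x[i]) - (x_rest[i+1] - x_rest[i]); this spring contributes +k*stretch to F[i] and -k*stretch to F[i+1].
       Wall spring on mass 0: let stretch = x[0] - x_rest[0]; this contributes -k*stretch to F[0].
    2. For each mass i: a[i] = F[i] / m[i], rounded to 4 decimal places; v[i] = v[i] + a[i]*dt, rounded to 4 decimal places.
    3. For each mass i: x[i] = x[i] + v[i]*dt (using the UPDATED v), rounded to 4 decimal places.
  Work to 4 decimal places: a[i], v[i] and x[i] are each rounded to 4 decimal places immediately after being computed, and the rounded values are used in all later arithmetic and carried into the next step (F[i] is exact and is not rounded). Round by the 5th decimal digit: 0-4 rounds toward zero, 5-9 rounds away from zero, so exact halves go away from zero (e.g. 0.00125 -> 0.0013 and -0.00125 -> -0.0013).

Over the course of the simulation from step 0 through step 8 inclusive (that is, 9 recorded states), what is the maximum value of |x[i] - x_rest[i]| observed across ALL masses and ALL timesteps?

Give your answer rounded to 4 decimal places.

Answer: 2.1219

Derivation:
Step 0: x=[2.0000 7.0000 11.0000] v=[1.0000 0.0000 0.0000]
Step 1: x=[2.6250 6.9375 10.8750] v=[2.5000 -0.2500 -0.5000]
Step 2: x=[3.4610 6.8516 10.6328] v=[3.3438 -0.3438 -0.9688]
Step 3: x=[4.2882 6.7901 10.2930] v=[3.3086 -0.2462 -1.3594]
Step 4: x=[4.8921 6.7911 9.8903] v=[2.4155 0.0041 -1.6109]
Step 5: x=[5.1219 6.8672 9.4752] v=[0.9190 0.3042 -1.6605]
Step 6: x=[4.9296 6.9972 9.1091] v=[-0.7693 0.5199 -1.4645]
Step 7: x=[4.3795 7.1300 8.8540] v=[-2.2003 0.5310 -1.0205]
Step 8: x=[3.6258 7.1986 8.7584] v=[-3.0148 0.2744 -0.3825]
Max displacement = 2.1219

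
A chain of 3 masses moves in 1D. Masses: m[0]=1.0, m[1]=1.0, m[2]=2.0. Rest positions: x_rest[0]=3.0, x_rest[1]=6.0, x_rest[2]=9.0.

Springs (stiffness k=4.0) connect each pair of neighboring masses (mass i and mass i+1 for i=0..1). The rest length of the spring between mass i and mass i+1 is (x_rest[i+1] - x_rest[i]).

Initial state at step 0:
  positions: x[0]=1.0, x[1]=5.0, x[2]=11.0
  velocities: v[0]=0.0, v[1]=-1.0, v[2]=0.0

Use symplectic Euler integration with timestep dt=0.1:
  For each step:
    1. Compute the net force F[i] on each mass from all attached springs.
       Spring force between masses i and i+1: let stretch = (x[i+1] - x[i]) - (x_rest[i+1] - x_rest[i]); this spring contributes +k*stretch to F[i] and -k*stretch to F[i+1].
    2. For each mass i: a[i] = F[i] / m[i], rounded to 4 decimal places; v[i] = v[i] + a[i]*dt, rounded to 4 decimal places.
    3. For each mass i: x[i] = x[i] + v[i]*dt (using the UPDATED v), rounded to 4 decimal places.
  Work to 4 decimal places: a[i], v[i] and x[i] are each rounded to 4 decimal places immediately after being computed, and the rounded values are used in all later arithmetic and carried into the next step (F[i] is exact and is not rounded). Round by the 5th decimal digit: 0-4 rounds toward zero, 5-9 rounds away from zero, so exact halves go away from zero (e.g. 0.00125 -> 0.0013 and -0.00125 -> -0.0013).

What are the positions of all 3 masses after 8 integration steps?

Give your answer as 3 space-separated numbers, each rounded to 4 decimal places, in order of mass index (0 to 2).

Step 0: x=[1.0000 5.0000 11.0000] v=[0.0000 -1.0000 0.0000]
Step 1: x=[1.0400 4.9800 10.9400] v=[0.4000 -0.2000 -0.6000]
Step 2: x=[1.1176 5.0408 10.8208] v=[0.7760 0.6080 -1.1920]
Step 3: x=[1.2321 5.1759 10.6460] v=[1.1453 1.3507 -1.7480]
Step 4: x=[1.3844 5.3720 10.4218] v=[1.5228 1.9612 -2.2420]
Step 5: x=[1.5762 5.6106 10.1566] v=[1.9178 2.3861 -2.6520]
Step 6: x=[1.8094 5.8697 9.8605] v=[2.3316 2.5907 -2.9612]
Step 7: x=[2.0850 6.1260 9.5446] v=[2.7557 2.5629 -3.1594]
Step 8: x=[2.4022 6.3574 9.2203] v=[3.1721 2.3139 -3.2431]

Answer: 2.4022 6.3574 9.2203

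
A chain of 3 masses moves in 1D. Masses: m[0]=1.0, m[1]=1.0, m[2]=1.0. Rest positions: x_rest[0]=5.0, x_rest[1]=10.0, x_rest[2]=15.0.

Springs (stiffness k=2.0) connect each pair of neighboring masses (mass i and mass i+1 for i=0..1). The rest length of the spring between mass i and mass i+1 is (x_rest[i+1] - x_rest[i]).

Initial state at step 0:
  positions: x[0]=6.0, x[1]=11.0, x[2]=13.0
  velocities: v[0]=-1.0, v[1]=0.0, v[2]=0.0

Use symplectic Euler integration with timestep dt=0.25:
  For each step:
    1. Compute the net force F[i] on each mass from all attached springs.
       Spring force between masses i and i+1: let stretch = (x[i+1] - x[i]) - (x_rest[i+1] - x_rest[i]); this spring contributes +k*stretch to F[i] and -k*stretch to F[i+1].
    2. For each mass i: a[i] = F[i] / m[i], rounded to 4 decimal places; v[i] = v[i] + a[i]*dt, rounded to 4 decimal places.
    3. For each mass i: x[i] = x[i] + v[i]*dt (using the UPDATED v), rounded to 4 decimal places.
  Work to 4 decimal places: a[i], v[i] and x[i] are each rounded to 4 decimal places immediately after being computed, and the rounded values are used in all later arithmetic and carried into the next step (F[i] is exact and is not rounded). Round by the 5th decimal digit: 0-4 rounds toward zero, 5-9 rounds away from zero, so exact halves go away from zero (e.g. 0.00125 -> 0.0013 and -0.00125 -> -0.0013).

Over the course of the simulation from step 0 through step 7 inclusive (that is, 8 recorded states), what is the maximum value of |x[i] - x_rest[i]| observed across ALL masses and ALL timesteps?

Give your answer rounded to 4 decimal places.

Step 0: x=[6.0000 11.0000 13.0000] v=[-1.0000 0.0000 0.0000]
Step 1: x=[5.7500 10.6250 13.3750] v=[-1.0000 -1.5000 1.5000]
Step 2: x=[5.4844 9.9844 14.0313] v=[-1.0625 -2.5625 2.6250]
Step 3: x=[5.1563 9.2871 14.8067] v=[-1.3125 -2.7891 3.1016]
Step 4: x=[4.7195 8.7634 15.5172] v=[-1.7471 -2.0947 2.8418]
Step 5: x=[4.1632 8.5785 16.0084] v=[-2.2252 -0.7398 1.9649]
Step 6: x=[3.5338 8.7704 16.1959] v=[-2.5176 0.7675 0.7500]
Step 7: x=[2.9340 9.2359 16.0802] v=[-2.3993 1.8620 -0.4628]
Max displacement = 2.0660

Answer: 2.0660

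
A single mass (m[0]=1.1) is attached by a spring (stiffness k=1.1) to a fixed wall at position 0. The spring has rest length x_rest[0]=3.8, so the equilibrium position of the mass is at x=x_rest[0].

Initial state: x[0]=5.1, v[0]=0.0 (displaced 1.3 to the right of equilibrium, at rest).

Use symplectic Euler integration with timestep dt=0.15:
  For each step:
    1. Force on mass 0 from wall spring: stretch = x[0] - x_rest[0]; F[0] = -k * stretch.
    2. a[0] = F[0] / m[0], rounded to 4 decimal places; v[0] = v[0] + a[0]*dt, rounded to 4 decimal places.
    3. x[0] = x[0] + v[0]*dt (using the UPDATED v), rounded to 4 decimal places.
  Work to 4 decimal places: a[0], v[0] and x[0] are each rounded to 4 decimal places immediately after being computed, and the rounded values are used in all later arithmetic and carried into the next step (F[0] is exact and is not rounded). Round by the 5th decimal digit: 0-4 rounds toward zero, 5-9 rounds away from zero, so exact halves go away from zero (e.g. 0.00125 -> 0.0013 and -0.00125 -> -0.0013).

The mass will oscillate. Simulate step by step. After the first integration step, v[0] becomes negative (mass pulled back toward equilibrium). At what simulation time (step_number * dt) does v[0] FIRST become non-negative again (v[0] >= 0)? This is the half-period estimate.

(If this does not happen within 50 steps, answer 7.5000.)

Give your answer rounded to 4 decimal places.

Answer: 3.1500

Derivation:
Step 0: x=[5.1000] v=[0.0000]
Step 1: x=[5.0708] v=[-0.1950]
Step 2: x=[5.0130] v=[-0.3856]
Step 3: x=[4.9279] v=[-0.5676]
Step 4: x=[4.8174] v=[-0.7368]
Step 5: x=[4.6840] v=[-0.8894]
Step 6: x=[4.5307] v=[-1.0220]
Step 7: x=[4.3610] v=[-1.1316]
Step 8: x=[4.1786] v=[-1.2158]
Step 9: x=[3.9877] v=[-1.2726]
Step 10: x=[3.7926] v=[-1.3008]
Step 11: x=[3.5976] v=[-1.2997]
Step 12: x=[3.4072] v=[-1.2693]
Step 13: x=[3.2256] v=[-1.2104]
Step 14: x=[3.0570] v=[-1.1242]
Step 15: x=[2.9051] v=[-1.0128]
Step 16: x=[2.7733] v=[-0.8786]
Step 17: x=[2.6646] v=[-0.7246]
Step 18: x=[2.5815] v=[-0.5543]
Step 19: x=[2.5258] v=[-0.3715]
Step 20: x=[2.4987] v=[-0.1804]
Step 21: x=[2.5009] v=[0.0148]
First v>=0 after going negative at step 21, time=3.1500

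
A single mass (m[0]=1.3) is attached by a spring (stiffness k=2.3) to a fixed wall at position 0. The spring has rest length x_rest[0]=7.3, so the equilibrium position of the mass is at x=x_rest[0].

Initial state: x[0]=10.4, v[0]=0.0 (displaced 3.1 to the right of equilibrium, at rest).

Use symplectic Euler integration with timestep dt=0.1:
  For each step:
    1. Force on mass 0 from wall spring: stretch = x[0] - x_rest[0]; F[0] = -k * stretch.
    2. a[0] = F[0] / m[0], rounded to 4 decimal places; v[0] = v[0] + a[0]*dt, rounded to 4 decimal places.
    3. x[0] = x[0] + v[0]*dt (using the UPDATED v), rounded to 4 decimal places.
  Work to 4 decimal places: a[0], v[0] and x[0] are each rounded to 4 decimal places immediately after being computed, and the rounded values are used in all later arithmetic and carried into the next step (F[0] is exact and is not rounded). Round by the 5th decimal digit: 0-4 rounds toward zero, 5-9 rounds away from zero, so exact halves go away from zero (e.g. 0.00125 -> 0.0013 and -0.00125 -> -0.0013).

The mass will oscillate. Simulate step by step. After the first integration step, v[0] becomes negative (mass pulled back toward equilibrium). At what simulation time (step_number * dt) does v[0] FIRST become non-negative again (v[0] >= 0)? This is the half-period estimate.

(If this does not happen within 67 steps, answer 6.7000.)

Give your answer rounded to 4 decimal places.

Answer: 2.4000

Derivation:
Step 0: x=[10.4000] v=[0.0000]
Step 1: x=[10.3452] v=[-0.5485]
Step 2: x=[10.2365] v=[-1.0873]
Step 3: x=[10.0758] v=[-1.6068]
Step 4: x=[9.8660] v=[-2.0979]
Step 5: x=[9.6108] v=[-2.5519]
Step 6: x=[9.3147] v=[-2.9607]
Step 7: x=[8.9830] v=[-3.3172]
Step 8: x=[8.6215] v=[-3.6150]
Step 9: x=[8.2366] v=[-3.8488]
Step 10: x=[7.8352] v=[-4.0145]
Step 11: x=[7.4243] v=[-4.1092]
Step 12: x=[7.0112] v=[-4.1312]
Step 13: x=[6.6032] v=[-4.0801]
Step 14: x=[6.2075] v=[-3.9568]
Step 15: x=[5.8312] v=[-3.7635]
Step 16: x=[5.4808] v=[-3.5036]
Step 17: x=[5.1626] v=[-3.1817]
Step 18: x=[4.8823] v=[-2.8035]
Step 19: x=[4.6447] v=[-2.3758]
Step 20: x=[4.4541] v=[-1.9060]
Step 21: x=[4.3139] v=[-1.4025]
Step 22: x=[4.2265] v=[-0.8742]
Step 23: x=[4.1935] v=[-0.3304]
Step 24: x=[4.2154] v=[0.2192]
First v>=0 after going negative at step 24, time=2.4000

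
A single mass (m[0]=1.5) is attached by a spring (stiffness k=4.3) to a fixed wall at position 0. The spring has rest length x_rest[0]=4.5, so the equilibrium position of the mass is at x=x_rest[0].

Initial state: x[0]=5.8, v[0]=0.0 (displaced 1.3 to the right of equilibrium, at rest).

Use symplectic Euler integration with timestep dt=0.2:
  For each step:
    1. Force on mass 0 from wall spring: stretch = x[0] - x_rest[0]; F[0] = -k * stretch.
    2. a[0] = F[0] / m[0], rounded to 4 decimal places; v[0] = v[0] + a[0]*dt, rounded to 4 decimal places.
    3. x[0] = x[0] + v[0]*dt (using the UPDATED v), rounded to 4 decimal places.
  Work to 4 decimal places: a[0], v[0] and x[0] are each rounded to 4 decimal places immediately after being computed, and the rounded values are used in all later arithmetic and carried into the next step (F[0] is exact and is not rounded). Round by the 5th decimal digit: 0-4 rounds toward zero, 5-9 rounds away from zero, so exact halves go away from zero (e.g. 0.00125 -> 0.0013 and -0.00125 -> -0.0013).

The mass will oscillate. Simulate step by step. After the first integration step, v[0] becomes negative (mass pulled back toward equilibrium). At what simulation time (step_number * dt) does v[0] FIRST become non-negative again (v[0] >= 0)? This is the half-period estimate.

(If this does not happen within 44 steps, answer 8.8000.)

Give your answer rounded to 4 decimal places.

Answer: 2.0000

Derivation:
Step 0: x=[5.8000] v=[0.0000]
Step 1: x=[5.6509] v=[-0.7453]
Step 2: x=[5.3699] v=[-1.4051]
Step 3: x=[4.9891] v=[-1.9038]
Step 4: x=[4.5523] v=[-2.1842]
Step 5: x=[4.1095] v=[-2.2142]
Step 6: x=[3.7114] v=[-1.9903]
Step 7: x=[3.4038] v=[-1.5382]
Step 8: x=[3.2219] v=[-0.9097]
Step 9: x=[3.1865] v=[-0.1769]
Step 10: x=[3.3017] v=[0.5762]
First v>=0 after going negative at step 10, time=2.0000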